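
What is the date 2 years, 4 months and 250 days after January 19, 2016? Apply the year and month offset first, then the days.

January 24, 2019

Advancing 2 years, 4 months and 250 days from January 19, 2016: first the month/year part, then the days.
+2 years → 2018; month 1 + 4 = 5 → May 2018.
Day 19 is valid in May, giving May 19, 2018.
Now add 250 days from May 19, 2018.
May has 31 days, so 31 − 19 = 12 days remain after May 19, 2018; 250 − 12 = 238 left.
June 2018 has 30 days: 238 − 30 = 208 left.
July 2018 has 31 days: 208 − 31 = 177 left.
August 2018 has 31 days: 177 − 31 = 146 left.
September 2018 has 30 days: 146 − 30 = 116 left.
October 2018 has 31 days: 116 − 31 = 85 left.
November 2018 has 30 days: 85 − 30 = 55 left.
December 2018 has 31 days: 55 − 31 = 24 left.
24 days into January 2019 → January 24, 2019.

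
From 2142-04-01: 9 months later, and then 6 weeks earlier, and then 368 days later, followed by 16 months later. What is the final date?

Counting forward 9 months from April 1, 2142:
month 4 + 9 = 13, which is month 1 of year 2143 → January 2143.
Day 1 is valid in January, giving January 1, 2143.
Going back 6 weeks (= 42 days) from January 1, 2143:
Going back 1 day from January 1, 2143 reaches the end of the previous month; 42 − 1 = 41 left.
December 2142 has 31 days: 41 − 31 = 10 left.
November 2142 has 30 days; 30 − 10 = 20 → November 20, 2142.
Counting forward 368 days from November 20, 2142:
November has 30 days, so 30 − 20 = 10 days remain after November 20, 2142; 368 − 10 = 358 left.
December 2142 has 31 days: 358 − 31 = 327 left.
January 2143 has 31 days: 327 − 31 = 296 left.
February 2143 has 28 days (2143 is not a leap year): 296 − 28 = 268 left.
March 2143 has 31 days: 268 − 31 = 237 left.
April 2143 has 30 days: 237 − 30 = 207 left.
May 2143 has 31 days: 207 − 31 = 176 left.
June 2143 has 30 days: 176 − 30 = 146 left.
July 2143 has 31 days: 146 − 31 = 115 left.
August 2143 has 31 days: 115 − 31 = 84 left.
September 2143 has 30 days: 84 − 30 = 54 left.
October 2143 has 31 days: 54 − 31 = 23 left.
23 days into November 2143 → November 23, 2143.
Counting forward 16 months from November 23, 2143:
month 11 + 16 = 27, which is month 3 of year 2145 → March 2145.
Day 23 is valid in March, giving March 23, 2145.

March 23, 2145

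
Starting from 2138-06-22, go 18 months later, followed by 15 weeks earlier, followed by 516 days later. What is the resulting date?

Counting forward 18 months from June 22, 2138:
month 6 + 18 = 24, which is month 12 of year 2139 → December 2139.
Day 22 is valid in December, giving December 22, 2139.
Subtracting 15 weeks (= 105 days) from December 22, 2139:
Going back 22 days from December 22, 2139 reaches the end of the previous month; 105 − 22 = 83 left.
November 2139 has 30 days: 83 − 30 = 53 left.
October 2139 has 31 days: 53 − 31 = 22 left.
September 2139 has 30 days; 30 − 22 = 8 → September 8, 2139.
Advancing 516 days from September 8, 2139:
September has 30 days, so 30 − 8 = 22 days remain after September 8, 2139; 516 − 22 = 494 left.
October 2139 has 31 days: 494 − 31 = 463 left.
November 2139 has 30 days: 463 − 30 = 433 left.
December 2139 has 31 days: 433 − 31 = 402 left.
January 2140 has 31 days: 402 − 31 = 371 left.
February 2140 has 29 days (2140 is a leap year): 371 − 29 = 342 left.
March 2140 has 31 days: 342 − 31 = 311 left.
April 2140 has 30 days: 311 − 30 = 281 left.
May 2140 has 31 days: 281 − 31 = 250 left.
June 2140 has 30 days: 250 − 30 = 220 left.
July 2140 has 31 days: 220 − 31 = 189 left.
August 2140 has 31 days: 189 − 31 = 158 left.
September 2140 has 30 days: 158 − 30 = 128 left.
October 2140 has 31 days: 128 − 31 = 97 left.
November 2140 has 30 days: 97 − 30 = 67 left.
December 2140 has 31 days: 67 − 31 = 36 left.
January 2141 has 31 days: 36 − 31 = 5 left.
5 days into February 2141 → February 5, 2141.

February 5, 2141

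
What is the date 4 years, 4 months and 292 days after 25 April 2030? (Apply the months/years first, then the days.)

June 13, 2035

Adding 4 years, 4 months and 292 days from April 25, 2030: first the month/year part, then the days.
+4 years → 2034; month 4 + 4 = 8 → August 2034.
Day 25 is valid in August, giving August 25, 2034.
Now add 292 days from August 25, 2034.
August has 31 days, so 31 − 25 = 6 days remain after August 25, 2034; 292 − 6 = 286 left.
September 2034 has 30 days: 286 − 30 = 256 left.
October 2034 has 31 days: 256 − 31 = 225 left.
November 2034 has 30 days: 225 − 30 = 195 left.
December 2034 has 31 days: 195 − 31 = 164 left.
January 2035 has 31 days: 164 − 31 = 133 left.
February 2035 has 28 days (2035 is not a leap year): 133 − 28 = 105 left.
March 2035 has 31 days: 105 − 31 = 74 left.
April 2035 has 30 days: 74 − 30 = 44 left.
May 2035 has 31 days: 44 − 31 = 13 left.
13 days into June 2035 → June 13, 2035.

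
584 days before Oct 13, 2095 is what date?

March 8, 2094

Subtracting 584 days from October 13, 2095.
Going back 13 days from October 13, 2095 reaches the end of the previous month; 584 − 13 = 571 left.
September 2095 has 30 days: 571 − 30 = 541 left.
August 2095 has 31 days: 541 − 31 = 510 left.
July 2095 has 31 days: 510 − 31 = 479 left.
June 2095 has 30 days: 479 − 30 = 449 left.
May 2095 has 31 days: 449 − 31 = 418 left.
April 2095 has 30 days: 418 − 30 = 388 left.
March 2095 has 31 days: 388 − 31 = 357 left.
February 2095 has 28 days (2095 is not a leap year): 357 − 28 = 329 left.
January 2095 has 31 days: 329 − 31 = 298 left.
December 2094 has 31 days: 298 − 31 = 267 left.
November 2094 has 30 days: 267 − 30 = 237 left.
October 2094 has 31 days: 237 − 31 = 206 left.
September 2094 has 30 days: 206 − 30 = 176 left.
August 2094 has 31 days: 176 − 31 = 145 left.
July 2094 has 31 days: 145 − 31 = 114 left.
June 2094 has 30 days: 114 − 30 = 84 left.
May 2094 has 31 days: 84 − 31 = 53 left.
April 2094 has 30 days: 53 − 30 = 23 left.
March 2094 has 31 days; 31 − 23 = 8 → March 8, 2094.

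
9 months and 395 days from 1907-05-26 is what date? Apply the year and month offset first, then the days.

March 27, 1909

Counting forward 9 months and 395 days from May 26, 1907: first the month/year part, then the days.
month 5 + 9 = 14, which is month 2 of year 1908 → February 1908.
Day 26 is valid in February, giving February 26, 1908.
Now add 395 days from February 26, 1908.
February has 29 days, so 29 − 26 = 3 days remain after February 26, 1908; 395 − 3 = 392 left.
March 1908 has 31 days: 392 − 31 = 361 left.
April 1908 has 30 days: 361 − 30 = 331 left.
May 1908 has 31 days: 331 − 31 = 300 left.
June 1908 has 30 days: 300 − 30 = 270 left.
July 1908 has 31 days: 270 − 31 = 239 left.
August 1908 has 31 days: 239 − 31 = 208 left.
September 1908 has 30 days: 208 − 30 = 178 left.
October 1908 has 31 days: 178 − 31 = 147 left.
November 1908 has 30 days: 147 − 30 = 117 left.
December 1908 has 31 days: 117 − 31 = 86 left.
January 1909 has 31 days: 86 − 31 = 55 left.
February 1909 has 28 days (1909 is not a leap year): 55 − 28 = 27 left.
27 days into March 1909 → March 27, 1909.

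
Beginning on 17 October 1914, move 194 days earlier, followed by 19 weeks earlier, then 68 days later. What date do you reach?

January 31, 1914

Going back 194 days from October 17, 1914:
Going back 17 days from October 17, 1914 reaches the end of the previous month; 194 − 17 = 177 left.
September 1914 has 30 days: 177 − 30 = 147 left.
August 1914 has 31 days: 147 − 31 = 116 left.
July 1914 has 31 days: 116 − 31 = 85 left.
June 1914 has 30 days: 85 − 30 = 55 left.
May 1914 has 31 days: 55 − 31 = 24 left.
April 1914 has 30 days; 30 − 24 = 6 → April 6, 1914.
Subtracting 19 weeks (= 133 days) from April 6, 1914:
Going back 6 days from April 6, 1914 reaches the end of the previous month; 133 − 6 = 127 left.
March 1914 has 31 days: 127 − 31 = 96 left.
February 1914 has 28 days (1914 is not a leap year): 96 − 28 = 68 left.
January 1914 has 31 days: 68 − 31 = 37 left.
December 1913 has 31 days: 37 − 31 = 6 left.
November 1913 has 30 days; 30 − 6 = 24 → November 24, 1913.
Advancing 68 days from November 24, 1913:
November has 30 days, so 30 − 24 = 6 days remain after November 24, 1913; 68 − 6 = 62 left.
December 1913 has 31 days: 62 − 31 = 31 left.
31 days into January 1914 → January 31, 1914.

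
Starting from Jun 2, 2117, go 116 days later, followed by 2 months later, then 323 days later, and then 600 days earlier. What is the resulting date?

February 22, 2117

Counting forward 116 days from June 2, 2117:
June has 30 days, so 30 − 2 = 28 days remain after June 2, 2117; 116 − 28 = 88 left.
July 2117 has 31 days: 88 − 31 = 57 left.
August 2117 has 31 days: 57 − 31 = 26 left.
26 days into September 2117 → September 26, 2117.
Advancing 2 months from September 26, 2117:
month 9 + 2 = 11 → November 2117.
Day 26 is valid in November, giving November 26, 2117.
Advancing 323 days from November 26, 2117:
November has 30 days, so 30 − 26 = 4 days remain after November 26, 2117; 323 − 4 = 319 left.
December 2117 has 31 days: 319 − 31 = 288 left.
January 2118 has 31 days: 288 − 31 = 257 left.
February 2118 has 28 days (2118 is not a leap year): 257 − 28 = 229 left.
March 2118 has 31 days: 229 − 31 = 198 left.
April 2118 has 30 days: 198 − 30 = 168 left.
May 2118 has 31 days: 168 − 31 = 137 left.
June 2118 has 30 days: 137 − 30 = 107 left.
July 2118 has 31 days: 107 − 31 = 76 left.
August 2118 has 31 days: 76 − 31 = 45 left.
September 2118 has 30 days: 45 − 30 = 15 left.
15 days into October 2118 → October 15, 2118.
Going back 600 days from October 15, 2118:
Going back 15 days from October 15, 2118 reaches the end of the previous month; 600 − 15 = 585 left.
September 2118 has 30 days: 585 − 30 = 555 left.
August 2118 has 31 days: 555 − 31 = 524 left.
July 2118 has 31 days: 524 − 31 = 493 left.
June 2118 has 30 days: 493 − 30 = 463 left.
May 2118 has 31 days: 463 − 31 = 432 left.
April 2118 has 30 days: 432 − 30 = 402 left.
March 2118 has 31 days: 402 − 31 = 371 left.
February 2118 has 28 days (2118 is not a leap year): 371 − 28 = 343 left.
January 2118 has 31 days: 343 − 31 = 312 left.
December 2117 has 31 days: 312 − 31 = 281 left.
November 2117 has 30 days: 281 − 30 = 251 left.
October 2117 has 31 days: 251 − 31 = 220 left.
September 2117 has 30 days: 220 − 30 = 190 left.
August 2117 has 31 days: 190 − 31 = 159 left.
July 2117 has 31 days: 159 − 31 = 128 left.
June 2117 has 30 days: 128 − 30 = 98 left.
May 2117 has 31 days: 98 − 31 = 67 left.
April 2117 has 30 days: 67 − 30 = 37 left.
March 2117 has 31 days: 37 − 31 = 6 left.
February 2117 has 28 days; 28 − 6 = 22 → February 22, 2117.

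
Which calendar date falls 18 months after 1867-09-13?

Adding 18 months from September 13, 1867.
month 9 + 18 = 27, which is month 3 of year 1869 → March 1869.
Day 13 is valid in March, giving March 13, 1869.

March 13, 1869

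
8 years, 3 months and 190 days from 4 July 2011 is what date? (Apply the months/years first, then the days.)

Counting forward 8 years, 3 months and 190 days from July 4, 2011: first the month/year part, then the days.
+8 years → 2019; month 7 + 3 = 10 → October 2019.
Day 4 is valid in October, giving October 4, 2019.
Now add 190 days from October 4, 2019.
October has 31 days, so 31 − 4 = 27 days remain after October 4, 2019; 190 − 27 = 163 left.
November 2019 has 30 days: 163 − 30 = 133 left.
December 2019 has 31 days: 133 − 31 = 102 left.
January 2020 has 31 days: 102 − 31 = 71 left.
February 2020 has 29 days (2020 is a leap year): 71 − 29 = 42 left.
March 2020 has 31 days: 42 − 31 = 11 left.
11 days into April 2020 → April 11, 2020.

April 11, 2020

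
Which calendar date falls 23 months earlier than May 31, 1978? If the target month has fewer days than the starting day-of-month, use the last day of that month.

Going back 23 months from May 31, 1978.
month 5 − 23 = -18, which is month 6 of year 1976 → June 1976.
June 1976 has only 30 days and the start was day 31, so the date clamps to June 30, 1976.

June 30, 1976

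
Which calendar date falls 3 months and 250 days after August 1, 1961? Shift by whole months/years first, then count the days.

July 9, 1962

Adding 3 months and 250 days from August 1, 1961: first the month/year part, then the days.
month 8 + 3 = 11 → November 1961.
Day 1 is valid in November, giving November 1, 1961.
Now add 250 days from November 1, 1961.
November has 30 days, so 30 − 1 = 29 days remain after November 1, 1961; 250 − 29 = 221 left.
December 1961 has 31 days: 221 − 31 = 190 left.
January 1962 has 31 days: 190 − 31 = 159 left.
February 1962 has 28 days (1962 is not a leap year): 159 − 28 = 131 left.
March 1962 has 31 days: 131 − 31 = 100 left.
April 1962 has 30 days: 100 − 30 = 70 left.
May 1962 has 31 days: 70 − 31 = 39 left.
June 1962 has 30 days: 39 − 30 = 9 left.
9 days into July 1962 → July 9, 1962.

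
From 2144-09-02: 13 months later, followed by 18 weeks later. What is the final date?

Advancing 13 months from September 2, 2144:
month 9 + 13 = 22, which is month 10 of year 2145 → October 2145.
Day 2 is valid in October, giving October 2, 2145.
Adding 18 weeks (= 126 days) from October 2, 2145:
October has 31 days, so 31 − 2 = 29 days remain after October 2, 2145; 126 − 29 = 97 left.
November 2145 has 30 days: 97 − 30 = 67 left.
December 2145 has 31 days: 67 − 31 = 36 left.
January 2146 has 31 days: 36 − 31 = 5 left.
5 days into February 2146 → February 5, 2146.

February 5, 2146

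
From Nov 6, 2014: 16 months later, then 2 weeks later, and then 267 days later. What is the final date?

December 12, 2016

Adding 16 months from November 6, 2014:
month 11 + 16 = 27, which is month 3 of year 2016 → March 2016.
Day 6 is valid in March, giving March 6, 2016.
Counting forward 2 weeks (= 14 days) from March 6, 2016:
March has 31 days; 6 + 14 = 20, still in March.
Counting forward 267 days from March 20, 2016:
March has 31 days, so 31 − 20 = 11 days remain after March 20, 2016; 267 − 11 = 256 left.
April 2016 has 30 days: 256 − 30 = 226 left.
May 2016 has 31 days: 226 − 31 = 195 left.
June 2016 has 30 days: 195 − 30 = 165 left.
July 2016 has 31 days: 165 − 31 = 134 left.
August 2016 has 31 days: 134 − 31 = 103 left.
September 2016 has 30 days: 103 − 30 = 73 left.
October 2016 has 31 days: 73 − 31 = 42 left.
November 2016 has 30 days: 42 − 30 = 12 left.
12 days into December 2016 → December 12, 2016.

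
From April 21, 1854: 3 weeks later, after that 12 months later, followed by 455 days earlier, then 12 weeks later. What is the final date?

Advancing 3 weeks (= 21 days) from April 21, 1854:
April has 30 days, so 30 − 21 = 9 days remain after April 21, 1854; 21 − 9 = 12 left.
12 days into May 1854 → May 12, 1854.
Counting forward 12 months from May 12, 1854:
month 5 + 12 = 17, which is month 5 of year 1855 → May 1855.
Day 12 is valid in May, giving May 12, 1855.
Going back 455 days from May 12, 1855:
Going back 12 days from May 12, 1855 reaches the end of the previous month; 455 − 12 = 443 left.
April 1855 has 30 days: 443 − 30 = 413 left.
March 1855 has 31 days: 413 − 31 = 382 left.
February 1855 has 28 days (1855 is not a leap year): 382 − 28 = 354 left.
January 1855 has 31 days: 354 − 31 = 323 left.
December 1854 has 31 days: 323 − 31 = 292 left.
November 1854 has 30 days: 292 − 30 = 262 left.
October 1854 has 31 days: 262 − 31 = 231 left.
September 1854 has 30 days: 231 − 30 = 201 left.
August 1854 has 31 days: 201 − 31 = 170 left.
July 1854 has 31 days: 170 − 31 = 139 left.
June 1854 has 30 days: 139 − 30 = 109 left.
May 1854 has 31 days: 109 − 31 = 78 left.
April 1854 has 30 days: 78 − 30 = 48 left.
March 1854 has 31 days: 48 − 31 = 17 left.
February 1854 has 28 days; 28 − 17 = 11 → February 11, 1854.
Adding 12 weeks (= 84 days) from February 11, 1854:
February has 28 days, so 28 − 11 = 17 days remain after February 11, 1854; 84 − 17 = 67 left.
March 1854 has 31 days: 67 − 31 = 36 left.
April 1854 has 30 days: 36 − 30 = 6 left.
6 days into May 1854 → May 6, 1854.

May 6, 1854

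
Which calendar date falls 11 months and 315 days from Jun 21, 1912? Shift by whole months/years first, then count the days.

April 1, 1914

Counting forward 11 months and 315 days from June 21, 1912: first the month/year part, then the days.
month 6 + 11 = 17, which is month 5 of year 1913 → May 1913.
Day 21 is valid in May, giving May 21, 1913.
Now add 315 days from May 21, 1913.
May has 31 days, so 31 − 21 = 10 days remain after May 21, 1913; 315 − 10 = 305 left.
June 1913 has 30 days: 305 − 30 = 275 left.
July 1913 has 31 days: 275 − 31 = 244 left.
August 1913 has 31 days: 244 − 31 = 213 left.
September 1913 has 30 days: 213 − 30 = 183 left.
October 1913 has 31 days: 183 − 31 = 152 left.
November 1913 has 30 days: 152 − 30 = 122 left.
December 1913 has 31 days: 122 − 31 = 91 left.
January 1914 has 31 days: 91 − 31 = 60 left.
February 1914 has 28 days (1914 is not a leap year): 60 − 28 = 32 left.
March 1914 has 31 days: 32 − 31 = 1 left.
1 day into April 1914 → April 1, 1914.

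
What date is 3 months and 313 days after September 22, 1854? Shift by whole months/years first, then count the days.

October 31, 1855

Advancing 3 months and 313 days from September 22, 1854: first the month/year part, then the days.
month 9 + 3 = 12 → December 1854.
Day 22 is valid in December, giving December 22, 1854.
Now add 313 days from December 22, 1854.
December has 31 days, so 31 − 22 = 9 days remain after December 22, 1854; 313 − 9 = 304 left.
January 1855 has 31 days: 304 − 31 = 273 left.
February 1855 has 28 days (1855 is not a leap year): 273 − 28 = 245 left.
March 1855 has 31 days: 245 − 31 = 214 left.
April 1855 has 30 days: 214 − 30 = 184 left.
May 1855 has 31 days: 184 − 31 = 153 left.
June 1855 has 30 days: 153 − 30 = 123 left.
July 1855 has 31 days: 123 − 31 = 92 left.
August 1855 has 31 days: 92 − 31 = 61 left.
September 1855 has 30 days: 61 − 30 = 31 left.
31 days into October 1855 → October 31, 1855.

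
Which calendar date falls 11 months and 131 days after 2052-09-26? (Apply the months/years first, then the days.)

Advancing 11 months and 131 days from September 26, 2052: first the month/year part, then the days.
month 9 + 11 = 20, which is month 8 of year 2053 → August 2053.
Day 26 is valid in August, giving August 26, 2053.
Now add 131 days from August 26, 2053.
August has 31 days, so 31 − 26 = 5 days remain after August 26, 2053; 131 − 5 = 126 left.
September 2053 has 30 days: 126 − 30 = 96 left.
October 2053 has 31 days: 96 − 31 = 65 left.
November 2053 has 30 days: 65 − 30 = 35 left.
December 2053 has 31 days: 35 − 31 = 4 left.
4 days into January 2054 → January 4, 2054.

January 4, 2054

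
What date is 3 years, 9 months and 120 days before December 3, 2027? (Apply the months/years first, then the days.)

November 4, 2023

Subtracting 3 years, 9 months and 120 days from December 3, 2027: first the month/year part, then the days.
-3 years → 2024; month 12 − 9 = 3 → March 2024.
Day 3 is valid in March, giving March 3, 2024.
Now subtract 120 days from March 3, 2024.
Going back 3 days from March 3, 2024 reaches the end of the previous month; 120 − 3 = 117 left.
February 2024 has 29 days (2024 is a leap year): 117 − 29 = 88 left.
January 2024 has 31 days: 88 − 31 = 57 left.
December 2023 has 31 days: 57 − 31 = 26 left.
November 2023 has 30 days; 30 − 26 = 4 → November 4, 2023.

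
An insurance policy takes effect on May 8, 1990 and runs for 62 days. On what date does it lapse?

July 9, 1990

Adding 62 days from May 8, 1990.
May has 31 days, so 31 − 8 = 23 days remain after May 8, 1990; 62 − 23 = 39 left.
June 1990 has 30 days: 39 − 30 = 9 left.
9 days into July 1990 → July 9, 1990.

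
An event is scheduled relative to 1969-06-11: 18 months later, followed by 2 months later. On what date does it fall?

February 11, 1971

Advancing 18 months from June 11, 1969:
month 6 + 18 = 24, which is month 12 of year 1970 → December 1970.
Day 11 is valid in December, giving December 11, 1970.
Adding 2 months from December 11, 1970:
month 12 + 2 = 14, which is month 2 of year 1971 → February 1971.
Day 11 is valid in February, giving February 11, 1971.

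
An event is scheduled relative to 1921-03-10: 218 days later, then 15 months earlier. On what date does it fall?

July 14, 1920

Counting forward 218 days from March 10, 1921:
March has 31 days, so 31 − 10 = 21 days remain after March 10, 1921; 218 − 21 = 197 left.
April 1921 has 30 days: 197 − 30 = 167 left.
May 1921 has 31 days: 167 − 31 = 136 left.
June 1921 has 30 days: 136 − 30 = 106 left.
July 1921 has 31 days: 106 − 31 = 75 left.
August 1921 has 31 days: 75 − 31 = 44 left.
September 1921 has 30 days: 44 − 30 = 14 left.
14 days into October 1921 → October 14, 1921.
Counting back 15 months from October 14, 1921:
month 10 − 15 = -5, which is month 7 of year 1920 → July 1920.
Day 14 is valid in July, giving July 14, 1920.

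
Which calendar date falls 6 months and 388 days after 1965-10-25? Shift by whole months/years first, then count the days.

Adding 6 months and 388 days from October 25, 1965: first the month/year part, then the days.
month 10 + 6 = 16, which is month 4 of year 1966 → April 1966.
Day 25 is valid in April, giving April 25, 1966.
Now add 388 days from April 25, 1966.
April has 30 days, so 30 − 25 = 5 days remain after April 25, 1966; 388 − 5 = 383 left.
May 1966 has 31 days: 383 − 31 = 352 left.
June 1966 has 30 days: 352 − 30 = 322 left.
July 1966 has 31 days: 322 − 31 = 291 left.
August 1966 has 31 days: 291 − 31 = 260 left.
September 1966 has 30 days: 260 − 30 = 230 left.
October 1966 has 31 days: 230 − 31 = 199 left.
November 1966 has 30 days: 199 − 30 = 169 left.
December 1966 has 31 days: 169 − 31 = 138 left.
January 1967 has 31 days: 138 − 31 = 107 left.
February 1967 has 28 days (1967 is not a leap year): 107 − 28 = 79 left.
March 1967 has 31 days: 79 − 31 = 48 left.
April 1967 has 30 days: 48 − 30 = 18 left.
18 days into May 1967 → May 18, 1967.

May 18, 1967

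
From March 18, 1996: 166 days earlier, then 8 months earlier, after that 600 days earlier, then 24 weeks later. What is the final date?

November 29, 1993

Counting back 166 days from March 18, 1996:
Going back 18 days from March 18, 1996 reaches the end of the previous month; 166 − 18 = 148 left.
February 1996 has 29 days (1996 is a leap year): 148 − 29 = 119 left.
January 1996 has 31 days: 119 − 31 = 88 left.
December 1995 has 31 days: 88 − 31 = 57 left.
November 1995 has 30 days: 57 − 30 = 27 left.
October 1995 has 31 days; 31 − 27 = 4 → October 4, 1995.
Subtracting 8 months from October 4, 1995:
month 10 − 8 = 2 → February 1995.
Day 4 is valid in February, giving February 4, 1995.
Counting back 600 days from February 4, 1995:
Going back 4 days from February 4, 1995 reaches the end of the previous month; 600 − 4 = 596 left.
January 1995 has 31 days: 596 − 31 = 565 left.
December 1994 has 31 days: 565 − 31 = 534 left.
November 1994 has 30 days: 534 − 30 = 504 left.
October 1994 has 31 days: 504 − 31 = 473 left.
September 1994 has 30 days: 473 − 30 = 443 left.
August 1994 has 31 days: 443 − 31 = 412 left.
July 1994 has 31 days: 412 − 31 = 381 left.
June 1994 has 30 days: 381 − 30 = 351 left.
May 1994 has 31 days: 351 − 31 = 320 left.
April 1994 has 30 days: 320 − 30 = 290 left.
March 1994 has 31 days: 290 − 31 = 259 left.
February 1994 has 28 days (1994 is not a leap year): 259 − 28 = 231 left.
January 1994 has 31 days: 231 − 31 = 200 left.
December 1993 has 31 days: 200 − 31 = 169 left.
November 1993 has 30 days: 169 − 30 = 139 left.
October 1993 has 31 days: 139 − 31 = 108 left.
September 1993 has 30 days: 108 − 30 = 78 left.
August 1993 has 31 days: 78 − 31 = 47 left.
July 1993 has 31 days: 47 − 31 = 16 left.
June 1993 has 30 days; 30 − 16 = 14 → June 14, 1993.
Counting forward 24 weeks (= 168 days) from June 14, 1993:
June has 30 days, so 30 − 14 = 16 days remain after June 14, 1993; 168 − 16 = 152 left.
July 1993 has 31 days: 152 − 31 = 121 left.
August 1993 has 31 days: 121 − 31 = 90 left.
September 1993 has 30 days: 90 − 30 = 60 left.
October 1993 has 31 days: 60 − 31 = 29 left.
29 days into November 1993 → November 29, 1993.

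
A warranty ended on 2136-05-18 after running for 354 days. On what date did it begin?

Going back 354 days from May 18, 2136.
Going back 18 days from May 18, 2136 reaches the end of the previous month; 354 − 18 = 336 left.
April 2136 has 30 days: 336 − 30 = 306 left.
March 2136 has 31 days: 306 − 31 = 275 left.
February 2136 has 29 days (2136 is a leap year): 275 − 29 = 246 left.
January 2136 has 31 days: 246 − 31 = 215 left.
December 2135 has 31 days: 215 − 31 = 184 left.
November 2135 has 30 days: 184 − 30 = 154 left.
October 2135 has 31 days: 154 − 31 = 123 left.
September 2135 has 30 days: 123 − 30 = 93 left.
August 2135 has 31 days: 93 − 31 = 62 left.
July 2135 has 31 days: 62 − 31 = 31 left.
June 2135 has 30 days: 31 − 30 = 1 left.
May 2135 has 31 days; 31 − 1 = 30 → May 30, 2135.

May 30, 2135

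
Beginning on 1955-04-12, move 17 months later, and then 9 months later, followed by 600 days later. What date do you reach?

Advancing 17 months from April 12, 1955:
month 4 + 17 = 21, which is month 9 of year 1956 → September 1956.
Day 12 is valid in September, giving September 12, 1956.
Adding 9 months from September 12, 1956:
month 9 + 9 = 18, which is month 6 of year 1957 → June 1957.
Day 12 is valid in June, giving June 12, 1957.
Adding 600 days from June 12, 1957:
June has 30 days, so 30 − 12 = 18 days remain after June 12, 1957; 600 − 18 = 582 left.
July 1957 has 31 days: 582 − 31 = 551 left.
August 1957 has 31 days: 551 − 31 = 520 left.
September 1957 has 30 days: 520 − 30 = 490 left.
October 1957 has 31 days: 490 − 31 = 459 left.
November 1957 has 30 days: 459 − 30 = 429 left.
December 1957 has 31 days: 429 − 31 = 398 left.
January 1958 has 31 days: 398 − 31 = 367 left.
February 1958 has 28 days (1958 is not a leap year): 367 − 28 = 339 left.
March 1958 has 31 days: 339 − 31 = 308 left.
April 1958 has 30 days: 308 − 30 = 278 left.
May 1958 has 31 days: 278 − 31 = 247 left.
June 1958 has 30 days: 247 − 30 = 217 left.
July 1958 has 31 days: 217 − 31 = 186 left.
August 1958 has 31 days: 186 − 31 = 155 left.
September 1958 has 30 days: 155 − 30 = 125 left.
October 1958 has 31 days: 125 − 31 = 94 left.
November 1958 has 30 days: 94 − 30 = 64 left.
December 1958 has 31 days: 64 − 31 = 33 left.
January 1959 has 31 days: 33 − 31 = 2 left.
2 days into February 1959 → February 2, 1959.

February 2, 1959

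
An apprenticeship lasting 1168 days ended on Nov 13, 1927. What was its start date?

Counting back 1168 days from November 13, 1927.
Going back 13 days from November 13, 1927 reaches the end of the previous month; 1168 − 13 = 1155 left.
October 1927 has 31 days: 1155 − 31 = 1124 left.
September 1927 has 30 days: 1124 − 30 = 1094 left.
August 1927 has 31 days: 1094 − 31 = 1063 left.
July 1927 has 31 days: 1063 − 31 = 1032 left.
June 1927 has 30 days: 1032 − 30 = 1002 left.
May 1927 has 31 days: 1002 − 31 = 971 left.
April 1927 has 30 days: 971 − 30 = 941 left.
March 1927 has 31 days: 941 − 31 = 910 left.
February 1927 has 28 days (1927 is not a leap year): 910 − 28 = 882 left.
January 1927 has 31 days: 882 − 31 = 851 left.
December 1926 has 31 days: 851 − 31 = 820 left.
November 1926 has 30 days: 820 − 30 = 790 left.
October 1926 has 31 days: 790 − 31 = 759 left.
September 1926 has 30 days: 759 − 30 = 729 left.
August 1926 has 31 days: 729 − 31 = 698 left.
July 1926 has 31 days: 698 − 31 = 667 left.
June 1926 has 30 days: 667 − 30 = 637 left.
May 1926 has 31 days: 637 − 31 = 606 left.
April 1926 has 30 days: 606 − 30 = 576 left.
March 1926 has 31 days: 576 − 31 = 545 left.
February 1926 has 28 days (1926 is not a leap year): 545 − 28 = 517 left.
January 1926 has 31 days: 517 − 31 = 486 left.
December 1925 has 31 days: 486 − 31 = 455 left.
November 1925 has 30 days: 455 − 30 = 425 left.
October 1925 has 31 days: 425 − 31 = 394 left.
September 1925 has 30 days: 394 − 30 = 364 left.
August 1925 has 31 days: 364 − 31 = 333 left.
July 1925 has 31 days: 333 − 31 = 302 left.
June 1925 has 30 days: 302 − 30 = 272 left.
May 1925 has 31 days: 272 − 31 = 241 left.
April 1925 has 30 days: 241 − 30 = 211 left.
March 1925 has 31 days: 211 − 31 = 180 left.
February 1925 has 28 days (1925 is not a leap year): 180 − 28 = 152 left.
January 1925 has 31 days: 152 − 31 = 121 left.
December 1924 has 31 days: 121 − 31 = 90 left.
November 1924 has 30 days: 90 − 30 = 60 left.
October 1924 has 31 days: 60 − 31 = 29 left.
September 1924 has 30 days; 30 − 29 = 1 → September 1, 1924.

September 1, 1924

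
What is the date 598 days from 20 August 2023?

April 9, 2025

Counting forward 598 days from August 20, 2023.
August has 31 days, so 31 − 20 = 11 days remain after August 20, 2023; 598 − 11 = 587 left.
September 2023 has 30 days: 587 − 30 = 557 left.
October 2023 has 31 days: 557 − 31 = 526 left.
November 2023 has 30 days: 526 − 30 = 496 left.
December 2023 has 31 days: 496 − 31 = 465 left.
January 2024 has 31 days: 465 − 31 = 434 left.
February 2024 has 29 days (2024 is a leap year): 434 − 29 = 405 left.
March 2024 has 31 days: 405 − 31 = 374 left.
April 2024 has 30 days: 374 − 30 = 344 left.
May 2024 has 31 days: 344 − 31 = 313 left.
June 2024 has 30 days: 313 − 30 = 283 left.
July 2024 has 31 days: 283 − 31 = 252 left.
August 2024 has 31 days: 252 − 31 = 221 left.
September 2024 has 30 days: 221 − 30 = 191 left.
October 2024 has 31 days: 191 − 31 = 160 left.
November 2024 has 30 days: 160 − 30 = 130 left.
December 2024 has 31 days: 130 − 31 = 99 left.
January 2025 has 31 days: 99 − 31 = 68 left.
February 2025 has 28 days (2025 is not a leap year): 68 − 28 = 40 left.
March 2025 has 31 days: 40 − 31 = 9 left.
9 days into April 2025 → April 9, 2025.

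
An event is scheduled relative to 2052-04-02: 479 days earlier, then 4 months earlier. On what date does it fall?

Counting back 479 days from April 2, 2052:
Going back 2 days from April 2, 2052 reaches the end of the previous month; 479 − 2 = 477 left.
March 2052 has 31 days: 477 − 31 = 446 left.
February 2052 has 29 days (2052 is a leap year): 446 − 29 = 417 left.
January 2052 has 31 days: 417 − 31 = 386 left.
December 2051 has 31 days: 386 − 31 = 355 left.
November 2051 has 30 days: 355 − 30 = 325 left.
October 2051 has 31 days: 325 − 31 = 294 left.
September 2051 has 30 days: 294 − 30 = 264 left.
August 2051 has 31 days: 264 − 31 = 233 left.
July 2051 has 31 days: 233 − 31 = 202 left.
June 2051 has 30 days: 202 − 30 = 172 left.
May 2051 has 31 days: 172 − 31 = 141 left.
April 2051 has 30 days: 141 − 30 = 111 left.
March 2051 has 31 days: 111 − 31 = 80 left.
February 2051 has 28 days (2051 is not a leap year): 80 − 28 = 52 left.
January 2051 has 31 days: 52 − 31 = 21 left.
December 2050 has 31 days; 31 − 21 = 10 → December 10, 2050.
Subtracting 4 months from December 10, 2050:
month 12 − 4 = 8 → August 2050.
Day 10 is valid in August, giving August 10, 2050.

August 10, 2050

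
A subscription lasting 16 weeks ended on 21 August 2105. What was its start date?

Going back 16 weeks = 112 days from August 21, 2105.
Going back 21 days from August 21, 2105 reaches the end of the previous month; 112 − 21 = 91 left.
July 2105 has 31 days: 91 − 31 = 60 left.
June 2105 has 30 days: 60 − 30 = 30 left.
May 2105 has 31 days; 31 − 30 = 1 → May 1, 2105.

May 1, 2105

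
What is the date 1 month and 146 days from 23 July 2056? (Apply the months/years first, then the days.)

Counting forward 1 month and 146 days from July 23, 2056: first the month/year part, then the days.
month 7 + 1 = 8 → August 2056.
Day 23 is valid in August, giving August 23, 2056.
Now add 146 days from August 23, 2056.
August has 31 days, so 31 − 23 = 8 days remain after August 23, 2056; 146 − 8 = 138 left.
September 2056 has 30 days: 138 − 30 = 108 left.
October 2056 has 31 days: 108 − 31 = 77 left.
November 2056 has 30 days: 77 − 30 = 47 left.
December 2056 has 31 days: 47 − 31 = 16 left.
16 days into January 2057 → January 16, 2057.

January 16, 2057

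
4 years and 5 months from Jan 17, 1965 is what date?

Counting forward 4 years and 5 months from January 17, 1965.
+4 years → 1969; month 1 + 5 = 6 → June 1969.
Day 17 is valid in June, giving June 17, 1969.

June 17, 1969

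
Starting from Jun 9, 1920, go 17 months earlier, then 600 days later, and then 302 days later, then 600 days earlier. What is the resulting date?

November 7, 1919

Counting back 17 months from June 9, 1920:
month 6 − 17 = -11, which is month 1 of year 1919 → January 1919.
Day 9 is valid in January, giving January 9, 1919.
Advancing 600 days from January 9, 1919:
January has 31 days, so 31 − 9 = 22 days remain after January 9, 1919; 600 − 22 = 578 left.
February 1919 has 28 days (1919 is not a leap year): 578 − 28 = 550 left.
March 1919 has 31 days: 550 − 31 = 519 left.
April 1919 has 30 days: 519 − 30 = 489 left.
May 1919 has 31 days: 489 − 31 = 458 left.
June 1919 has 30 days: 458 − 30 = 428 left.
July 1919 has 31 days: 428 − 31 = 397 left.
August 1919 has 31 days: 397 − 31 = 366 left.
September 1919 has 30 days: 366 − 30 = 336 left.
October 1919 has 31 days: 336 − 31 = 305 left.
November 1919 has 30 days: 305 − 30 = 275 left.
December 1919 has 31 days: 275 − 31 = 244 left.
January 1920 has 31 days: 244 − 31 = 213 left.
February 1920 has 29 days (1920 is a leap year): 213 − 29 = 184 left.
March 1920 has 31 days: 184 − 31 = 153 left.
April 1920 has 30 days: 153 − 30 = 123 left.
May 1920 has 31 days: 123 − 31 = 92 left.
June 1920 has 30 days: 92 − 30 = 62 left.
July 1920 has 31 days: 62 − 31 = 31 left.
31 days into August 1920 → August 31, 1920.
Counting forward 302 days from August 31, 1920:
August has 31 days, so 31 − 31 = 0 days remain after August 31, 1920; 302 − 0 = 302 left.
September 1920 has 30 days: 302 − 30 = 272 left.
October 1920 has 31 days: 272 − 31 = 241 left.
November 1920 has 30 days: 241 − 30 = 211 left.
December 1920 has 31 days: 211 − 31 = 180 left.
January 1921 has 31 days: 180 − 31 = 149 left.
February 1921 has 28 days (1921 is not a leap year): 149 − 28 = 121 left.
March 1921 has 31 days: 121 − 31 = 90 left.
April 1921 has 30 days: 90 − 30 = 60 left.
May 1921 has 31 days: 60 − 31 = 29 left.
29 days into June 1921 → June 29, 1921.
Going back 600 days from June 29, 1921:
Going back 29 days from June 29, 1921 reaches the end of the previous month; 600 − 29 = 571 left.
May 1921 has 31 days: 571 − 31 = 540 left.
April 1921 has 30 days: 540 − 30 = 510 left.
March 1921 has 31 days: 510 − 31 = 479 left.
February 1921 has 28 days (1921 is not a leap year): 479 − 28 = 451 left.
January 1921 has 31 days: 451 − 31 = 420 left.
December 1920 has 31 days: 420 − 31 = 389 left.
November 1920 has 30 days: 389 − 30 = 359 left.
October 1920 has 31 days: 359 − 31 = 328 left.
September 1920 has 30 days: 328 − 30 = 298 left.
August 1920 has 31 days: 298 − 31 = 267 left.
July 1920 has 31 days: 267 − 31 = 236 left.
June 1920 has 30 days: 236 − 30 = 206 left.
May 1920 has 31 days: 206 − 31 = 175 left.
April 1920 has 30 days: 175 − 30 = 145 left.
March 1920 has 31 days: 145 − 31 = 114 left.
February 1920 has 29 days (1920 is a leap year): 114 − 29 = 85 left.
January 1920 has 31 days: 85 − 31 = 54 left.
December 1919 has 31 days: 54 − 31 = 23 left.
November 1919 has 30 days; 30 − 23 = 7 → November 7, 1919.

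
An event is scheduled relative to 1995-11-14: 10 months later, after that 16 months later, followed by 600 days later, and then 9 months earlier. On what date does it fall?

December 6, 1998

Counting forward 10 months from November 14, 1995:
month 11 + 10 = 21, which is month 9 of year 1996 → September 1996.
Day 14 is valid in September, giving September 14, 1996.
Adding 16 months from September 14, 1996:
month 9 + 16 = 25, which is month 1 of year 1998 → January 1998.
Day 14 is valid in January, giving January 14, 1998.
Counting forward 600 days from January 14, 1998:
January has 31 days, so 31 − 14 = 17 days remain after January 14, 1998; 600 − 17 = 583 left.
February 1998 has 28 days (1998 is not a leap year): 583 − 28 = 555 left.
March 1998 has 31 days: 555 − 31 = 524 left.
April 1998 has 30 days: 524 − 30 = 494 left.
May 1998 has 31 days: 494 − 31 = 463 left.
June 1998 has 30 days: 463 − 30 = 433 left.
July 1998 has 31 days: 433 − 31 = 402 left.
August 1998 has 31 days: 402 − 31 = 371 left.
September 1998 has 30 days: 371 − 30 = 341 left.
October 1998 has 31 days: 341 − 31 = 310 left.
November 1998 has 30 days: 310 − 30 = 280 left.
December 1998 has 31 days: 280 − 31 = 249 left.
January 1999 has 31 days: 249 − 31 = 218 left.
February 1999 has 28 days (1999 is not a leap year): 218 − 28 = 190 left.
March 1999 has 31 days: 190 − 31 = 159 left.
April 1999 has 30 days: 159 − 30 = 129 left.
May 1999 has 31 days: 129 − 31 = 98 left.
June 1999 has 30 days: 98 − 30 = 68 left.
July 1999 has 31 days: 68 − 31 = 37 left.
August 1999 has 31 days: 37 − 31 = 6 left.
6 days into September 1999 → September 6, 1999.
Counting back 9 months from September 6, 1999:
month 9 − 9 = 0, which is month 12 of year 1998 → December 1998.
Day 6 is valid in December, giving December 6, 1998.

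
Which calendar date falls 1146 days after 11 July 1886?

August 30, 1889

Adding 1146 days from July 11, 1886.
July has 31 days, so 31 − 11 = 20 days remain after July 11, 1886; 1146 − 20 = 1126 left.
August 1886 has 31 days: 1126 − 31 = 1095 left.
September 1886 has 30 days: 1095 − 30 = 1065 left.
October 1886 has 31 days: 1065 − 31 = 1034 left.
November 1886 has 30 days: 1034 − 30 = 1004 left.
December 1886 has 31 days: 1004 − 31 = 973 left.
January 1887 has 31 days: 973 − 31 = 942 left.
February 1887 has 28 days (1887 is not a leap year): 942 − 28 = 914 left.
March 1887 has 31 days: 914 − 31 = 883 left.
April 1887 has 30 days: 883 − 30 = 853 left.
May 1887 has 31 days: 853 − 31 = 822 left.
June 1887 has 30 days: 822 − 30 = 792 left.
July 1887 has 31 days: 792 − 31 = 761 left.
August 1887 has 31 days: 761 − 31 = 730 left.
September 1887 has 30 days: 730 − 30 = 700 left.
October 1887 has 31 days: 700 − 31 = 669 left.
November 1887 has 30 days: 669 − 30 = 639 left.
December 1887 has 31 days: 639 − 31 = 608 left.
January 1888 has 31 days: 608 − 31 = 577 left.
February 1888 has 29 days (1888 is a leap year): 577 − 29 = 548 left.
March 1888 has 31 days: 548 − 31 = 517 left.
April 1888 has 30 days: 517 − 30 = 487 left.
May 1888 has 31 days: 487 − 31 = 456 left.
June 1888 has 30 days: 456 − 30 = 426 left.
July 1888 has 31 days: 426 − 31 = 395 left.
August 1888 has 31 days: 395 − 31 = 364 left.
September 1888 has 30 days: 364 − 30 = 334 left.
October 1888 has 31 days: 334 − 31 = 303 left.
November 1888 has 30 days: 303 − 30 = 273 left.
December 1888 has 31 days: 273 − 31 = 242 left.
January 1889 has 31 days: 242 − 31 = 211 left.
February 1889 has 28 days (1889 is not a leap year): 211 − 28 = 183 left.
March 1889 has 31 days: 183 − 31 = 152 left.
April 1889 has 30 days: 152 − 30 = 122 left.
May 1889 has 31 days: 122 − 31 = 91 left.
June 1889 has 30 days: 91 − 30 = 61 left.
July 1889 has 31 days: 61 − 31 = 30 left.
30 days into August 1889 → August 30, 1889.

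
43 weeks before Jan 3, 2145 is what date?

March 8, 2144

Subtracting 43 weeks = 301 days from January 3, 2145.
Going back 3 days from January 3, 2145 reaches the end of the previous month; 301 − 3 = 298 left.
December 2144 has 31 days: 298 − 31 = 267 left.
November 2144 has 30 days: 267 − 30 = 237 left.
October 2144 has 31 days: 237 − 31 = 206 left.
September 2144 has 30 days: 206 − 30 = 176 left.
August 2144 has 31 days: 176 − 31 = 145 left.
July 2144 has 31 days: 145 − 31 = 114 left.
June 2144 has 30 days: 114 − 30 = 84 left.
May 2144 has 31 days: 84 − 31 = 53 left.
April 2144 has 30 days: 53 − 30 = 23 left.
March 2144 has 31 days; 31 − 23 = 8 → March 8, 2144.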